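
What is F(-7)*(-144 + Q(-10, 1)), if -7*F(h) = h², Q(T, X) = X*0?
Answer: 1008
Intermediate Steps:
Q(T, X) = 0
F(h) = -h²/7
F(-7)*(-144 + Q(-10, 1)) = (-⅐*(-7)²)*(-144 + 0) = -⅐*49*(-144) = -7*(-144) = 1008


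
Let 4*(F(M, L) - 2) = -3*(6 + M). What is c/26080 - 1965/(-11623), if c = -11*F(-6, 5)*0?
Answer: 1965/11623 ≈ 0.16906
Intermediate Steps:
F(M, L) = -5/2 - 3*M/4 (F(M, L) = 2 + (-3*(6 + M))/4 = 2 + (-18 - 3*M)/4 = 2 + (-9/2 - 3*M/4) = -5/2 - 3*M/4)
c = 0 (c = -11*(-5/2 - ¾*(-6))*0 = -11*(-5/2 + 9/2)*0 = -11*2*0 = -22*0 = 0)
c/26080 - 1965/(-11623) = 0/26080 - 1965/(-11623) = 0*(1/26080) - 1965*(-1/11623) = 0 + 1965/11623 = 1965/11623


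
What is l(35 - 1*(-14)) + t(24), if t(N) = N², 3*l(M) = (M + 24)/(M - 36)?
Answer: 22537/39 ≈ 577.87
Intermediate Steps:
l(M) = (24 + M)/(3*(-36 + M)) (l(M) = ((M + 24)/(M - 36))/3 = ((24 + M)/(-36 + M))/3 = (24 + M)/(3*(-36 + M)))
l(35 - 1*(-14)) + t(24) = (24 + (35 - 1*(-14)))/(3*(-36 + (35 - 1*(-14)))) + 24² = (24 + (35 + 14))/(3*(-36 + (35 + 14))) + 576 = (24 + 49)/(3*(-36 + 49)) + 576 = (⅓)*73/13 + 576 = (⅓)*(1/13)*73 + 576 = 73/39 + 576 = 22537/39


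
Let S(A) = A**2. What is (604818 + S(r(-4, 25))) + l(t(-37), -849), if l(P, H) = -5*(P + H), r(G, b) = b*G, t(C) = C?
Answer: 619248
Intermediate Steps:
r(G, b) = G*b
l(P, H) = -5*H - 5*P (l(P, H) = -5*(H + P) = -5*H - 5*P)
(604818 + S(r(-4, 25))) + l(t(-37), -849) = (604818 + (-4*25)**2) + (-5*(-849) - 5*(-37)) = (604818 + (-100)**2) + (4245 + 185) = (604818 + 10000) + 4430 = 614818 + 4430 = 619248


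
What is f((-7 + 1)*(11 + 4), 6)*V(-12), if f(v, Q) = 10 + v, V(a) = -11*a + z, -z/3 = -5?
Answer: -11760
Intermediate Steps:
z = 15 (z = -3*(-5) = 15)
V(a) = 15 - 11*a (V(a) = -11*a + 15 = 15 - 11*a)
f((-7 + 1)*(11 + 4), 6)*V(-12) = (10 + (-7 + 1)*(11 + 4))*(15 - 11*(-12)) = (10 - 6*15)*(15 + 132) = (10 - 90)*147 = -80*147 = -11760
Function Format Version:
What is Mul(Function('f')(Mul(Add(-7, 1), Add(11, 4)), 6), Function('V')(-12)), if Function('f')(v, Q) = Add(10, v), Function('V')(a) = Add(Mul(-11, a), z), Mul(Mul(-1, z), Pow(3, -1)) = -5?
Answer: -11760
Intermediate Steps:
z = 15 (z = Mul(-3, -5) = 15)
Function('V')(a) = Add(15, Mul(-11, a)) (Function('V')(a) = Add(Mul(-11, a), 15) = Add(15, Mul(-11, a)))
Mul(Function('f')(Mul(Add(-7, 1), Add(11, 4)), 6), Function('V')(-12)) = Mul(Add(10, Mul(Add(-7, 1), Add(11, 4))), Add(15, Mul(-11, -12))) = Mul(Add(10, Mul(-6, 15)), Add(15, 132)) = Mul(Add(10, -90), 147) = Mul(-80, 147) = -11760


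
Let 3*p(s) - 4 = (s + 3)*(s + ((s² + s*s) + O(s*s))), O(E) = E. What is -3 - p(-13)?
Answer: 4927/3 ≈ 1642.3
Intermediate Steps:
p(s) = 4/3 + (3 + s)*(s + 3*s²)/3 (p(s) = 4/3 + ((s + 3)*(s + ((s² + s*s) + s*s)))/3 = 4/3 + ((3 + s)*(s + ((s² + s²) + s²)))/3 = 4/3 + ((3 + s)*(s + (2*s² + s²)))/3 = 4/3 + ((3 + s)*(s + 3*s²))/3 = 4/3 + (3 + s)*(s + 3*s²)/3)
-3 - p(-13) = -3 - (4/3 - 13 + (-13)³ + (10/3)*(-13)²) = -3 - (4/3 - 13 - 2197 + (10/3)*169) = -3 - (4/3 - 13 - 2197 + 1690/3) = -3 - 1*(-4936/3) = -3 + 4936/3 = 4927/3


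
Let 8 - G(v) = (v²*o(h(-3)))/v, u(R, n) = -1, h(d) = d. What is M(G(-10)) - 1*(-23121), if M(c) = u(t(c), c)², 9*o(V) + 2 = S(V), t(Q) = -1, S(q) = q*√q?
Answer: 23122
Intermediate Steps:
S(q) = q^(3/2)
o(V) = -2/9 + V^(3/2)/9
G(v) = 8 - v*(-2/9 - I*√3/3) (G(v) = 8 - v²*(-2/9 + (-3)^(3/2)/9)/v = 8 - v²*(-2/9 + (-3*I*√3)/9)/v = 8 - v²*(-2/9 - I*√3/3)/v = 8 - v*(-2/9 - I*√3/3))
M(c) = 1 (M(c) = (-1)² = 1)
M(G(-10)) - 1*(-23121) = 1 - 1*(-23121) = 1 + 23121 = 23122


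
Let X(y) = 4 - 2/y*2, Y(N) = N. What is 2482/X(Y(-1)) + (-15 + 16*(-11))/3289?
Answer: 4080885/13156 ≈ 310.19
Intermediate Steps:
X(y) = 4 - 4/y
2482/X(Y(-1)) + (-15 + 16*(-11))/3289 = 2482/(4 - 4/(-1)) + (-15 + 16*(-11))/3289 = 2482/(4 - 4*(-1)) + (-15 - 176)*(1/3289) = 2482/(4 + 4) - 191*1/3289 = 2482/8 - 191/3289 = 2482*(1/8) - 191/3289 = 1241/4 - 191/3289 = 4080885/13156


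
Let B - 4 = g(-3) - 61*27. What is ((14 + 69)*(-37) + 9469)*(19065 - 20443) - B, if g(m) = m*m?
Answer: -8814810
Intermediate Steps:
g(m) = m²
B = -1634 (B = 4 + ((-3)² - 61*27) = 4 + (9 - 1647) = 4 - 1638 = -1634)
((14 + 69)*(-37) + 9469)*(19065 - 20443) - B = ((14 + 69)*(-37) + 9469)*(19065 - 20443) - 1*(-1634) = (83*(-37) + 9469)*(-1378) + 1634 = (-3071 + 9469)*(-1378) + 1634 = 6398*(-1378) + 1634 = -8816444 + 1634 = -8814810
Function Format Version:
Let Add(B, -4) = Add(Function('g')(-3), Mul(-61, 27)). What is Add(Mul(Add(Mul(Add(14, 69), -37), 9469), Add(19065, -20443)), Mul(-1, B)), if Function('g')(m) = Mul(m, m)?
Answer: -8814810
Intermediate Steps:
Function('g')(m) = Pow(m, 2)
B = -1634 (B = Add(4, Add(Pow(-3, 2), Mul(-61, 27))) = Add(4, Add(9, -1647)) = Add(4, -1638) = -1634)
Add(Mul(Add(Mul(Add(14, 69), -37), 9469), Add(19065, -20443)), Mul(-1, B)) = Add(Mul(Add(Mul(Add(14, 69), -37), 9469), Add(19065, -20443)), Mul(-1, -1634)) = Add(Mul(Add(Mul(83, -37), 9469), -1378), 1634) = Add(Mul(Add(-3071, 9469), -1378), 1634) = Add(Mul(6398, -1378), 1634) = Add(-8816444, 1634) = -8814810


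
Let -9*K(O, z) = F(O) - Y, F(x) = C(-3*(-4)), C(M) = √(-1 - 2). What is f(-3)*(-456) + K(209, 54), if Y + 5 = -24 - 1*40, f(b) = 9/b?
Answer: 4081/3 - I*√3/9 ≈ 1360.3 - 0.19245*I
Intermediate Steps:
C(M) = I*√3 (C(M) = √(-3) = I*√3)
F(x) = I*√3
Y = -69 (Y = -5 + (-24 - 1*40) = -5 + (-24 - 40) = -5 - 64 = -69)
K(O, z) = -23/3 - I*√3/9 (K(O, z) = -(I*√3 - 1*(-69))/9 = -(I*√3 + 69)/9 = -(69 + I*√3)/9 = -23/3 - I*√3/9)
f(-3)*(-456) + K(209, 54) = (9/(-3))*(-456) + (-23/3 - I*√3/9) = (9*(-⅓))*(-456) + (-23/3 - I*√3/9) = -3*(-456) + (-23/3 - I*√3/9) = 1368 + (-23/3 - I*√3/9) = 4081/3 - I*√3/9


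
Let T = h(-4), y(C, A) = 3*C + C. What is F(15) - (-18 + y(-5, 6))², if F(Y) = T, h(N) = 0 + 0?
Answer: -1444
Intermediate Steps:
y(C, A) = 4*C
h(N) = 0
T = 0
F(Y) = 0
F(15) - (-18 + y(-5, 6))² = 0 - (-18 + 4*(-5))² = 0 - (-18 - 20)² = 0 - 1*(-38)² = 0 - 1*1444 = 0 - 1444 = -1444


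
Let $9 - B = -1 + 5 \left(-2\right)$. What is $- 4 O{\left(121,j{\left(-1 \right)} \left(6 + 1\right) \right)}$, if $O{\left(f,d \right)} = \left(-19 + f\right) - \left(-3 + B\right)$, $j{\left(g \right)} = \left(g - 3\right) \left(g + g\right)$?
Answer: $-340$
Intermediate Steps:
$j{\left(g \right)} = 2 g \left(-3 + g\right)$ ($j{\left(g \right)} = \left(-3 + g\right) 2 g = 2 g \left(-3 + g\right)$)
$B = 20$ ($B = 9 - \left(-1 + 5 \left(-2\right)\right) = 9 - \left(-1 - 10\right) = 9 - -11 = 9 + 11 = 20$)
$O{\left(f,d \right)} = -36 + f$ ($O{\left(f,d \right)} = \left(-19 + f\right) + \left(3 - 20\right) = \left(-19 + f\right) - 17 = -36 + f$)
$- 4 O{\left(121,j{\left(-1 \right)} \left(6 + 1\right) \right)} = - 4 \left(-36 + 121\right) = \left(-4\right) 85 = -340$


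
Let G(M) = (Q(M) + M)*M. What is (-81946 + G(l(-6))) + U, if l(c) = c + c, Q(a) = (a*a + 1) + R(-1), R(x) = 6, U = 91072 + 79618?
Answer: 87076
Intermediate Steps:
U = 170690
Q(a) = 7 + a² (Q(a) = (a*a + 1) + 6 = (a² + 1) + 6 = (1 + a²) + 6 = 7 + a²)
l(c) = 2*c
G(M) = M*(7 + M + M²) (G(M) = ((7 + M²) + M)*M = (7 + M + M²)*M = M*(7 + M + M²))
(-81946 + G(l(-6))) + U = (-81946 + (2*(-6))*(7 + 2*(-6) + (2*(-6))²)) + 170690 = (-81946 - 12*(7 - 12 + (-12)²)) + 170690 = (-81946 - 12*(7 - 12 + 144)) + 170690 = (-81946 - 12*139) + 170690 = (-81946 - 1668) + 170690 = -83614 + 170690 = 87076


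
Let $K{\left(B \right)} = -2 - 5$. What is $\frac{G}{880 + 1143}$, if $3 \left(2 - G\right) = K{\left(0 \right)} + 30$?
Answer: $- \frac{1}{357} \approx -0.0028011$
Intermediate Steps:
$K{\left(B \right)} = -7$ ($K{\left(B \right)} = -2 - 5 = -7$)
$G = - \frac{17}{3}$ ($G = 2 - \frac{-7 + 30}{3} = 2 - \frac{23}{3} = - \frac{17}{3} \approx -5.6667$)
$\frac{G}{880 + 1143} = - \frac{17}{3 \left(880 + 1143\right)} = - \frac{17}{3 \cdot 2023} = \left(- \frac{17}{3}\right) \frac{1}{2023} = - \frac{1}{357}$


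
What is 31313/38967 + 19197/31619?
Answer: 1738135246/1232097573 ≈ 1.4107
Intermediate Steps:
31313/38967 + 19197/31619 = 1738135246/1232097573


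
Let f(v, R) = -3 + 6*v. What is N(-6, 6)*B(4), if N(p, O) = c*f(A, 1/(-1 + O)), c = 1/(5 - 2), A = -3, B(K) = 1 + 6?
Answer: -49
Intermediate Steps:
B(K) = 7
c = 1/3 ≈ 0.33333
N(p, O) = -7 (N(p, O) = (-3 + 6*(-3))/3 = (-3 - 18)/3 = (1/3)*(-21) = -7)
N(-6, 6)*B(4) = -7*7 = -49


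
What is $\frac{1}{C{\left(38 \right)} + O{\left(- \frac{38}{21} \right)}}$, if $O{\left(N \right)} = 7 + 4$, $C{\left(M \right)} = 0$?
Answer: $\frac{1}{11} \approx 0.090909$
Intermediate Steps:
$O{\left(N \right)} = 11$
$\frac{1}{C{\left(38 \right)} + O{\left(- \frac{38}{21} \right)}} = \frac{1}{0 + 11} = \frac{1}{11}$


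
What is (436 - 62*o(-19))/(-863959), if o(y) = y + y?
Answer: -2792/863959 ≈ -0.0032316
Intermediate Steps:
o(y) = 2*y
(436 - 62*o(-19))/(-863959) = (436 - 124*(-19))/(-863959) = (436 - 62*(-38))*(-1/863959) = (436 + 2356)*(-1/863959) = 2792*(-1/863959) = -2792/863959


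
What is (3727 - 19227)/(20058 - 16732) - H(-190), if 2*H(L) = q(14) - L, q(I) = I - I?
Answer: -165735/1663 ≈ -99.660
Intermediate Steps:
q(I) = 0
H(L) = -L/2 (H(L) = (0 - L)/2 = (-L)/2 = -L/2)
(3727 - 19227)/(20058 - 16732) - H(-190) = (3727 - 19227)/(20058 - 16732) - (-1)*(-190)/2 = -15500/3326 - 1*95 = -15500*1/3326 - 95 = -7750/1663 - 95 = -165735/1663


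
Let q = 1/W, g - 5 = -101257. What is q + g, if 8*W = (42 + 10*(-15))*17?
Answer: -46474670/459 ≈ -1.0125e+5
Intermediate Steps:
g = -101252 (g = 5 - 101257 = -101252)
W = -459/2 (W = ((42 + 10*(-15))*17)/8 = ((42 - 150)*17)/8 = (-108*17)/8 = (⅛)*(-1836) = -459/2 ≈ -229.50)
q = -2/459 (q = 1/(-459/2) = -2/459 ≈ -0.0043573)
q + g = -2/459 - 101252 = -46474670/459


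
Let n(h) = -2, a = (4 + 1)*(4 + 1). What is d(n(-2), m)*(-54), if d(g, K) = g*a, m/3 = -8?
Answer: 2700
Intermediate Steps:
m = -24 (m = 3*(-8) = -24)
a = 25 (a = 5*5 = 25)
d(g, K) = 25*g (d(g, K) = g*25 = 25*g)
d(n(-2), m)*(-54) = (25*(-2))*(-54) = -50*(-54) = 2700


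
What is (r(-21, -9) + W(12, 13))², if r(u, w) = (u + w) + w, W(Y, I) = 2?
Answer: 1369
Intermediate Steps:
r(u, w) = u + 2*w
(r(-21, -9) + W(12, 13))² = ((-21 + 2*(-9)) + 2)² = ((-21 - 18) + 2)² = (-39 + 2)² = (-37)² = 1369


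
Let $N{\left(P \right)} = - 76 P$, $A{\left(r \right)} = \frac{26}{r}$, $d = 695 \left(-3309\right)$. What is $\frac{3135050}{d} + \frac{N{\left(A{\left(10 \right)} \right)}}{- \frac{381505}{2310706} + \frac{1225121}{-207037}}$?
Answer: $\frac{69426065506089669062}{2230670433477250935} \approx 31.123$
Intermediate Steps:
$d = -2299755$
$\frac{3135050}{d} + \frac{N{\left(A{\left(10 \right)} \right)}}{- \frac{381505}{2310706} + \frac{1225121}{-207037}} = \frac{3135050}{-2299755} + \frac{\left(-76\right) \frac{26}{10}}{- \frac{381505}{2310706} + \frac{1225121}{-207037}} = 3135050 \left(- \frac{1}{2299755}\right) + \frac{\left(-76\right) 26 \cdot \frac{1}{10}}{\left(-381505\right) \frac{1}{2310706} + 1225121 \left(- \frac{1}{207037}\right)} = - \frac{627010}{459951} + \frac{\left(-76\right) \frac{13}{5}}{- \frac{381505}{2310706} - \frac{1225121}{207037}} = - \frac{627010}{459951} - \frac{988}{5 \left(- \frac{2909880096111}{478401638122}\right)} = - \frac{627010}{459951} - - \frac{472660818464536}{14549400480555} = - \frac{627010}{459951} + \frac{472660818464536}{14549400480555} = \frac{69426065506089669062}{2230670433477250935}$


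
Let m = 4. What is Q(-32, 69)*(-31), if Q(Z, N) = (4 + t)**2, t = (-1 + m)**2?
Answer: -5239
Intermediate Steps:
t = 9 (t = (-1 + 4)**2 = 3**2 = 9)
Q(Z, N) = 169 (Q(Z, N) = (4 + 9)**2 = 13**2 = 169)
Q(-32, 69)*(-31) = 169*(-31) = -5239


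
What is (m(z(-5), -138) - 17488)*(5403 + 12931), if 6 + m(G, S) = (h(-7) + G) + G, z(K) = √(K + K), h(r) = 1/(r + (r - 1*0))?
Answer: -2245154139/7 + 36668*I*√10 ≈ -3.2074e+8 + 1.1595e+5*I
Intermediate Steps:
h(r) = 1/(2*r) (h(r) = 1/(r + (r + 0)) = 1/(r + r) = 1/(2*r))
z(K) = √2*√K (z(K) = √(2*K) = √2*√K)
m(G, S) = -85/14 + 2*G (m(G, S) = -6 + (((½)/(-7) + G) + G) = -6 + (((½)*(-⅐) + G) + G) = -6 + ((-1/14 + G) + G) = -6 + (-1/14 + 2*G) = -85/14 + 2*G)
(m(z(-5), -138) - 17488)*(5403 + 12931) = ((-85/14 + 2*(√2*√(-5))) - 17488)*(5403 + 12931) = ((-85/14 + 2*(√2*(I*√5))) - 17488)*18334 = ((-85/14 + 2*(I*√10)) - 17488)*18334 = ((-85/14 + 2*I*√10) - 17488)*18334 = (-244917/14 + 2*I*√10)*18334 = -2245154139/7 + 36668*I*√10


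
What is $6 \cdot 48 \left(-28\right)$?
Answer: $-8064$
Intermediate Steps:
$6 \cdot 48 \left(-28\right) = 288 \left(-28\right) = -8064$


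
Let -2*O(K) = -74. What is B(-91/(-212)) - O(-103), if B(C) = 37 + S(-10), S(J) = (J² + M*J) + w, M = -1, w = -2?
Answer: 108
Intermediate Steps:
O(K) = 37 (O(K) = -½*(-74) = 37)
S(J) = -2 + J² - J (S(J) = (J² - J) - 2 = -2 + J² - J)
B(C) = 145 (B(C) = 37 + (-2 + (-10)² - 1*(-10)) = 37 + (-2 + 100 + 10) = 37 + 108 = 145)
B(-91/(-212)) - O(-103) = 145 - 1*37 = 145 - 37 = 108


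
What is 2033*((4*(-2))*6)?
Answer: -97584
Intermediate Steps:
2033*((4*(-2))*6) = 2033*(-8*6) = 2033*(-48) = -97584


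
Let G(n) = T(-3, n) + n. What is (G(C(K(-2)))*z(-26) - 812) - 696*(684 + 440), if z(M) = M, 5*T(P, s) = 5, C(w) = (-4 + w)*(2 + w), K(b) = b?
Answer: -783142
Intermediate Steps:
T(P, s) = 1 (T(P, s) = (1/5)*5 = 1)
G(n) = 1 + n
(G(C(K(-2)))*z(-26) - 812) - 696*(684 + 440) = ((1 + (-8 + (-2)**2 - 2*(-2)))*(-26) - 812) - 696*(684 + 440) = ((1 + (-8 + 4 + 4))*(-26) - 812) - 696*1124 = ((1 + 0)*(-26) - 812) - 1*782304 = (1*(-26) - 812) - 782304 = (-26 - 812) - 782304 = -838 - 782304 = -783142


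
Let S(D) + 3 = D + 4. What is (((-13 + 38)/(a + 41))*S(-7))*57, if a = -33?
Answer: -4275/4 ≈ -1068.8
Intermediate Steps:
S(D) = 1 + D (S(D) = -3 + (D + 4) = -3 + (4 + D) = 1 + D)
(((-13 + 38)/(a + 41))*S(-7))*57 = (((-13 + 38)/(-33 + 41))*(1 - 7))*57 = ((25/8)*(-6))*57 = -75/4*57 = -4275/4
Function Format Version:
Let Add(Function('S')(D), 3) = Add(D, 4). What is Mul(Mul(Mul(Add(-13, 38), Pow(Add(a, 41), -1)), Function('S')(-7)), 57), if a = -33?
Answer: Rational(-4275, 4) ≈ -1068.8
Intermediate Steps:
Function('S')(D) = Add(1, D) (Function('S')(D) = Add(-3, Add(D, 4)) = Add(-3, Add(4, D)) = Add(1, D))
Mul(Mul(Mul(Add(-13, 38), Pow(Add(a, 41), -1)), Function('S')(-7)), 57) = Mul(Mul(Mul(Add(-13, 38), Pow(Add(-33, 41), -1)), Add(1, -7)), 57) = Mul(Mul(Mul(25, Pow(8, -1)), -6), 57) = Mul(Mul(Mul(25, Rational(1, 8)), -6), 57) = Mul(Mul(Rational(25, 8), -6), 57) = Mul(Rational(-75, 4), 57) = Rational(-4275, 4)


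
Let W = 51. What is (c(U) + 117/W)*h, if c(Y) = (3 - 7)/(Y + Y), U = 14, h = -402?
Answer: -102912/119 ≈ -864.81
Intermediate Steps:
c(Y) = -2/Y (c(Y) = -4*1/(2*Y) = -2/Y)
(c(U) + 117/W)*h = (-2/14 + 117/51)*(-402) = (-2*1/14 + 117*(1/51))*(-402) = (-1/7 + 39/17)*(-402) = (256/119)*(-402) = -102912/119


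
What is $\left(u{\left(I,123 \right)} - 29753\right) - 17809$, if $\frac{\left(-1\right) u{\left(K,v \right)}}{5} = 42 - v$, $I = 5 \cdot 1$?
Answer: $-47157$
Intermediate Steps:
$I = 5$
$u{\left(K,v \right)} = -210 + 5 v$ ($u{\left(K,v \right)} = - 5 \left(42 - v\right) = -210 + 5 v$)
$\left(u{\left(I,123 \right)} - 29753\right) - 17809 = \left(\left(-210 + 5 \cdot 123\right) - 29753\right) - 17809 = \left(\left(-210 + 615\right) - 29753\right) - 17809 = \left(405 - 29753\right) - 17809 = -29348 - 17809 = -47157$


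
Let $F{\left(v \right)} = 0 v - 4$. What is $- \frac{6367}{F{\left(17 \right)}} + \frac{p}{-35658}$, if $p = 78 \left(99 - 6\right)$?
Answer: $\frac{12611415}{7924} \approx 1591.5$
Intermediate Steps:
$F{\left(v \right)} = -4$ ($F{\left(v \right)} = 0 - 4 = -4$)
$p = 7254$ ($p = 78 \cdot 93 = 7254$)
$- \frac{6367}{F{\left(17 \right)}} + \frac{p}{-35658} = - \frac{6367}{-4} + \frac{7254}{-35658} = \left(-6367\right) \left(- \frac{1}{4}\right) + 7254 \left(- \frac{1}{35658}\right) = \frac{6367}{4} - \frac{403}{1981} = \frac{12611415}{7924}$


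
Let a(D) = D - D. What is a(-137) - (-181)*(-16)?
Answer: -2896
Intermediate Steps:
a(D) = 0
a(-137) - (-181)*(-16) = 0 - (-181)*(-16) = 0 - 1*2896 = 0 - 2896 = -2896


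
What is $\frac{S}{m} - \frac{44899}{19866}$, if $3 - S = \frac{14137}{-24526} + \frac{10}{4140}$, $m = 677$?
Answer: $- \frac{25659934120819}{11380069616454} \approx -2.2548$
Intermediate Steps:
$S = \frac{9072371}{2538441}$ ($S = 3 - \left(\frac{14137}{-24526} + \frac{10}{4140}\right) = 3 - \left(14137 \left(- \frac{1}{24526}\right) + 10 \cdot \frac{1}{4140}\right) = 3 - \left(- \frac{14137}{24526} + \frac{1}{414}\right) = 3 - - \frac{1457048}{2538441} = 3 + \frac{1457048}{2538441} = \frac{9072371}{2538441} \approx 3.574$)
$\frac{S}{m} - \frac{44899}{19866} = \frac{9072371}{2538441 \cdot 677} - \frac{44899}{19866} = \frac{9072371}{2538441} \cdot \frac{1}{677} - \frac{44899}{19866} = \frac{9072371}{1718524557} - \frac{44899}{19866} = - \frac{25659934120819}{11380069616454}$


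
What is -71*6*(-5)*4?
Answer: 8520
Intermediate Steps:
-71*6*(-5)*4 = -(-2130)*4 = -71*(-120) = 8520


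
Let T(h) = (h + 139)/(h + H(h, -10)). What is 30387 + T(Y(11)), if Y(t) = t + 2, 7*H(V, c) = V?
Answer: 395164/13 ≈ 30397.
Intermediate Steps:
H(V, c) = V/7
Y(t) = 2 + t
T(h) = 7*(139 + h)/(8*h) (T(h) = (h + 139)/(h + h/7) = (139 + h)/((8*h/7)) = (139 + h)*(7/(8*h)) = 7*(139 + h)/(8*h))
30387 + T(Y(11)) = 30387 + 7*(139 + (2 + 11))/(8*(2 + 11)) = 30387 + (7/8)*(139 + 13)/13 = 30387 + (7/8)*(1/13)*152 = 30387 + 133/13 = 395164/13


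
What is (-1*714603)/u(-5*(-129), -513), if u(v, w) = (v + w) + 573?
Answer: -238201/235 ≈ -1013.6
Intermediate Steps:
u(v, w) = 573 + v + w
(-1*714603)/u(-5*(-129), -513) = (-1*714603)/(573 - 5*(-129) - 513) = -714603/(573 + 645 - 513) = -714603/705 = -714603*1/705 = -238201/235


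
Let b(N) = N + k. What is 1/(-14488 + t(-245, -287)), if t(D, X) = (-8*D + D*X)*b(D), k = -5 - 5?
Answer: -1/18444613 ≈ -5.4216e-8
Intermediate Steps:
k = -10
b(N) = -10 + N (b(N) = N - 10 = -10 + N)
t(D, X) = (-10 + D)*(-8*D + D*X) (t(D, X) = (-8*D + D*X)*(-10 + D) = (-10 + D)*(-8*D + D*X))
1/(-14488 + t(-245, -287)) = 1/(-14488 - 245*(-10 - 245)*(-8 - 287)) = 1/(-14488 - 245*(-255)*(-295)) = 1/(-14488 - 18430125) = 1/(-18444613) = -1/18444613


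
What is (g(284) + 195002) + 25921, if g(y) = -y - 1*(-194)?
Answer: 220833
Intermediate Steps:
g(y) = 194 - y (g(y) = -y + 194 = 194 - y)
(g(284) + 195002) + 25921 = ((194 - 1*284) + 195002) + 25921 = ((194 - 284) + 195002) + 25921 = (-90 + 195002) + 25921 = 194912 + 25921 = 220833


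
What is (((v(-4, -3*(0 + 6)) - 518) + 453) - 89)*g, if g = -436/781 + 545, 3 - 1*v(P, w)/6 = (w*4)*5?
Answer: 78238456/71 ≈ 1.1020e+6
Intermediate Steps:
v(P, w) = 18 - 120*w (v(P, w) = 18 - 6*w*4*5 = 18 - 6*4*w*5 = 18 - 120*w)
g = 425209/781 (g = -436*1/781 + 545 = -436/781 + 545 = 425209/781 ≈ 544.44)
(((v(-4, -3*(0 + 6)) - 518) + 453) - 89)*g = ((((18 - (-360)*(0 + 6)) - 518) + 453) - 89)*(425209/781) = ((((18 - (-360)*6) - 518) + 453) - 89)*(425209/781) = ((((18 - 120*(-18)) - 518) + 453) - 89)*(425209/781) = ((((18 + 2160) - 518) + 453) - 89)*(425209/781) = (((2178 - 518) + 453) - 89)*(425209/781) = ((1660 + 453) - 89)*(425209/781) = (2113 - 89)*(425209/781) = 2024*(425209/781) = 78238456/71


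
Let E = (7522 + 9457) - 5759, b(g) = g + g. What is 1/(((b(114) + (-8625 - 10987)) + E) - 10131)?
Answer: -1/18295 ≈ -5.4660e-5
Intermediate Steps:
b(g) = 2*g
E = 11220 (E = 16979 - 5759 = 11220)
1/(((b(114) + (-8625 - 10987)) + E) - 10131) = 1/(((2*114 + (-8625 - 10987)) + 11220) - 10131) = 1/(((228 - 19612) + 11220) - 10131) = 1/((-19384 + 11220) - 10131) = 1/(-8164 - 10131) = 1/(-18295) = -1/18295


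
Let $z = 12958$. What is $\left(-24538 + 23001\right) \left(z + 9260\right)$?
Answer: $-34149066$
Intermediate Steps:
$\left(-24538 + 23001\right) \left(z + 9260\right) = \left(-24538 + 23001\right) \left(12958 + 9260\right) = \left(-1537\right) 22218 = -34149066$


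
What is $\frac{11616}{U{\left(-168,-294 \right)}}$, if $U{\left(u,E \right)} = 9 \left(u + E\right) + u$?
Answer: $- \frac{1936}{721} \approx -2.6852$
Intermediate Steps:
$U{\left(u,E \right)} = 9 E + 10 u$ ($U{\left(u,E \right)} = 9 \left(E + u\right) + u = \left(9 E + 9 u\right) + u = 9 E + 10 u$)
$\frac{11616}{U{\left(-168,-294 \right)}} = \frac{11616}{9 \left(-294\right) + 10 \left(-168\right)} = \frac{11616}{-2646 - 1680} = \frac{11616}{-4326} = 11616 \left(- \frac{1}{4326}\right) = - \frac{1936}{721}$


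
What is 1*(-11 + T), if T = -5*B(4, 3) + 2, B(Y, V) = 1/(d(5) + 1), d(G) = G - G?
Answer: -14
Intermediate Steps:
d(G) = 0
B(Y, V) = 1 (B(Y, V) = 1/(0 + 1) = 1/1 = 1)
T = -3 (T = -5*1 + 2 = -5 + 2 = -3)
1*(-11 + T) = 1*(-11 - 3) = 1*(-14) = -14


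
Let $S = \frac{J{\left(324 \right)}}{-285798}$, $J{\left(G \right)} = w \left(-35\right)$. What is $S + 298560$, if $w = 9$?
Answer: $\frac{28442617065}{95266} \approx 2.9856 \cdot 10^{5}$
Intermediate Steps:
$J{\left(G \right)} = -315$ ($J{\left(G \right)} = 9 \left(-35\right) = -315$)
$S = \frac{105}{95266}$ ($S = - \frac{315}{-285798} = \left(-315\right) \left(- \frac{1}{285798}\right) = \frac{105}{95266} \approx 0.0011022$)
$S + 298560 = \frac{105}{95266} + 298560 = \frac{28442617065}{95266}$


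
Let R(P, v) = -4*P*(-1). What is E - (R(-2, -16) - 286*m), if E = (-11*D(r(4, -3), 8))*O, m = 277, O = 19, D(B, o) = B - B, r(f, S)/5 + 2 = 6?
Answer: 79230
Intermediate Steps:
r(f, S) = 20 (r(f, S) = -10 + 5*6 = -10 + 30 = 20)
D(B, o) = 0
R(P, v) = 4*P
E = 0 (E = -11*0*19 = 0*19 = 0)
E - (R(-2, -16) - 286*m) = 0 - (4*(-2) - 286*277) = 0 - (-8 - 79222) = 0 - 1*(-79230) = 0 + 79230 = 79230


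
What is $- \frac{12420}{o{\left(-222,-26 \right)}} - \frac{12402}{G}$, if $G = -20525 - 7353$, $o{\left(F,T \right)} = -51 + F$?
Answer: $\frac{1099467}{23933} \approx 45.939$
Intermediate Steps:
$G = -27878$
$- \frac{12420}{o{\left(-222,-26 \right)}} - \frac{12402}{G} = - \frac{12420}{-51 - 222} - \frac{12402}{-27878} = - \frac{12420}{-273} - - \frac{117}{263} = \left(-12420\right) \left(- \frac{1}{273}\right) + \frac{117}{263} = \frac{4140}{91} + \frac{117}{263} = \frac{1099467}{23933}$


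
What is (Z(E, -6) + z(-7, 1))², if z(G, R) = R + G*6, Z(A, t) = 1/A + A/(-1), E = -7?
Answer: 57121/49 ≈ 1165.7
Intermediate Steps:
Z(A, t) = 1/A - A (Z(A, t) = 1/A + A*(-1) = 1/A - A)
z(G, R) = R + 6*G
(Z(E, -6) + z(-7, 1))² = ((1/(-7) - 1*(-7)) + (1 + 6*(-7)))² = ((-⅐ + 7) + (1 - 42))² = (48/7 - 41)² = (-239/7)² = 57121/49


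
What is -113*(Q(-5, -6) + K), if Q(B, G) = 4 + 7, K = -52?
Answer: 4633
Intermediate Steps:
Q(B, G) = 11
-113*(Q(-5, -6) + K) = -113*(11 - 52) = -113*(-41) = 4633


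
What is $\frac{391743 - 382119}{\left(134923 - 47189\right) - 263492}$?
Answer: $- \frac{1604}{29293} \approx -0.054757$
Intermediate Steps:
$\frac{391743 - 382119}{\left(134923 - 47189\right) - 263492} = \frac{9624}{\left(134923 - 47189\right) - 263492} = \frac{9624}{87734 - 263492} = \frac{9624}{-175758} = 9624 \left(- \frac{1}{175758}\right) = - \frac{1604}{29293}$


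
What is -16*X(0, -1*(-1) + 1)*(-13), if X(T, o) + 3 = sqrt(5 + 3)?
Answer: -624 + 416*sqrt(2) ≈ -35.687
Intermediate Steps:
X(T, o) = -3 + 2*sqrt(2) (X(T, o) = -3 + sqrt(5 + 3) = -3 + sqrt(8) = -3 + 2*sqrt(2))
-16*X(0, -1*(-1) + 1)*(-13) = -16*(-3 + 2*sqrt(2))*(-13) = (48 - 32*sqrt(2))*(-13) = -624 + 416*sqrt(2)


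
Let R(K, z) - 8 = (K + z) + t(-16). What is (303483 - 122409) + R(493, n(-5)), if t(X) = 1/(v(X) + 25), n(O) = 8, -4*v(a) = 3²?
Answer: 16524057/91 ≈ 1.8158e+5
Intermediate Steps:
v(a) = -9/4 (v(a) = -¼*3² = -¼*9 = -9/4)
t(X) = 4/91 (t(X) = 1/(-9/4 + 25) = 1/(91/4) = 4/91)
R(K, z) = 732/91 + K + z (R(K, z) = 8 + ((K + z) + 4/91) = 8 + (4/91 + K + z) = 732/91 + K + z)
(303483 - 122409) + R(493, n(-5)) = (303483 - 122409) + (732/91 + 493 + 8) = 181074 + 46323/91 = 16524057/91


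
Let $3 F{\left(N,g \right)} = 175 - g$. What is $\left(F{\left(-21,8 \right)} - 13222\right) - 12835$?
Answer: $- \frac{78004}{3} \approx -26001.0$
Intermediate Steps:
$F{\left(N,g \right)} = \frac{175}{3} - \frac{g}{3}$ ($F{\left(N,g \right)} = \frac{175 - g}{3} = \frac{175}{3} - \frac{g}{3}$)
$\left(F{\left(-21,8 \right)} - 13222\right) - 12835 = \left(\left(\frac{175}{3} - \frac{8}{3}\right) - 13222\right) - 12835 = \left(\frac{167}{3} - 13222\right) - 12835 = - \frac{39499}{3} - 12835 = - \frac{78004}{3}$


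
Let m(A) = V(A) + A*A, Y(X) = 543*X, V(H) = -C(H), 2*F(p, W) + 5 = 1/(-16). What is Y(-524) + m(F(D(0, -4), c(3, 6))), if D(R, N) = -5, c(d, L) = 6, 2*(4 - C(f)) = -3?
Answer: -291359839/1024 ≈ -2.8453e+5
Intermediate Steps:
C(f) = 11/2 (C(f) = 4 - ½*(-3) = 4 + 3/2 = 11/2)
F(p, W) = -81/32 (F(p, W) = -5/2 + (½)/(-16) = -5/2 + (½)*(-1/16) = -5/2 - 1/32 = -81/32)
V(H) = -11/2 (V(H) = -1*11/2 = -11/2)
m(A) = -11/2 + A² (m(A) = -11/2 + A*A = -11/2 + A²)
Y(-524) + m(F(D(0, -4), c(3, 6))) = 543*(-524) + (-11/2 + (-81/32)²) = -284532 + (-11/2 + 6561/1024) = -284532 + 929/1024 = -291359839/1024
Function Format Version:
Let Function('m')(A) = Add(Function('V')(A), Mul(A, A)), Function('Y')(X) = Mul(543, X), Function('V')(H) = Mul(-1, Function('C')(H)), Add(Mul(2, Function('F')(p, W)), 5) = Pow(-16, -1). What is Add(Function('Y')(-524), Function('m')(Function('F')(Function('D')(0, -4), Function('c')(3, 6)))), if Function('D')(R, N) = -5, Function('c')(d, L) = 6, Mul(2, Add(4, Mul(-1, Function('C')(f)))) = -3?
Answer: Rational(-291359839, 1024) ≈ -2.8453e+5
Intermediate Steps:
Function('C')(f) = Rational(11, 2) (Function('C')(f) = Add(4, Mul(Rational(-1, 2), -3)) = Add(4, Rational(3, 2)) = Rational(11, 2))
Function('F')(p, W) = Rational(-81, 32) (Function('F')(p, W) = Add(Rational(-5, 2), Mul(Rational(1, 2), Pow(-16, -1))) = Add(Rational(-5, 2), Mul(Rational(1, 2), Rational(-1, 16))) = Add(Rational(-5, 2), Rational(-1, 32)) = Rational(-81, 32))
Function('V')(H) = Rational(-11, 2) (Function('V')(H) = Mul(-1, Rational(11, 2)) = Rational(-11, 2))
Function('m')(A) = Add(Rational(-11, 2), Pow(A, 2)) (Function('m')(A) = Add(Rational(-11, 2), Mul(A, A)) = Add(Rational(-11, 2), Pow(A, 2)))
Add(Function('Y')(-524), Function('m')(Function('F')(Function('D')(0, -4), Function('c')(3, 6)))) = Add(Mul(543, -524), Add(Rational(-11, 2), Pow(Rational(-81, 32), 2))) = Add(-284532, Add(Rational(-11, 2), Rational(6561, 1024))) = Add(-284532, Rational(929, 1024)) = Rational(-291359839, 1024)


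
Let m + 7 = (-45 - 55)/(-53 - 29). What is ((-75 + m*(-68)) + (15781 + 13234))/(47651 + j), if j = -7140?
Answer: 1202656/1660951 ≈ 0.72408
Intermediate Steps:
m = -237/41 (m = -7 + (-45 - 55)/(-53 - 29) = -7 - 100/(-82) = -7 - 100*(-1/82) = -7 + 50/41 = -237/41 ≈ -5.7805)
((-75 + m*(-68)) + (15781 + 13234))/(47651 + j) = ((-75 - 237/41*(-68)) + (15781 + 13234))/(47651 - 7140) = ((-75 + 16116/41) + 29015)/40511 = (13041/41 + 29015)*(1/40511) = (1202656/41)*(1/40511) = 1202656/1660951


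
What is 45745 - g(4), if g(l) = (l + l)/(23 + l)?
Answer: 1235107/27 ≈ 45745.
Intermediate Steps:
g(l) = 2*l/(23 + l) (g(l) = (2*l)/(23 + l) = 2*l/(23 + l))
45745 - g(4) = 45745 - 2*4/(23 + 4) = 45745 - 2*4/27 = 45745 - 1*8/27 = 45745 - 8/27 = 1235107/27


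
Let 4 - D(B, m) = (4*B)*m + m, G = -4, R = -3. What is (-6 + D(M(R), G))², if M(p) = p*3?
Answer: 20164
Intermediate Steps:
M(p) = 3*p
D(B, m) = 4 - m - 4*B*m (D(B, m) = 4 - ((4*B)*m + m) = 4 - (4*B*m + m) = 4 - (m + 4*B*m) = 4 + (-m - 4*B*m) = 4 - m - 4*B*m)
(-6 + D(M(R), G))² = (-6 + (4 - 1*(-4) - 4*3*(-3)*(-4)))² = (-6 + (4 + 4 - 4*(-9)*(-4)))² = (-6 + (4 + 4 - 144))² = (-6 - 136)² = (-142)² = 20164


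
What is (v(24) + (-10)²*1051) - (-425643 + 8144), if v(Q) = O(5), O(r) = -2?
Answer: 522597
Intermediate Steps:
v(Q) = -2
(v(24) + (-10)²*1051) - (-425643 + 8144) = (-2 + (-10)²*1051) - (-425643 + 8144) = (-2 + 100*1051) - 1*(-417499) = (-2 + 105100) + 417499 = 105098 + 417499 = 522597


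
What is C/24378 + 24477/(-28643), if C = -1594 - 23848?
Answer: -662717756/349129527 ≈ -1.8982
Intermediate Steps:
C = -25442
C/24378 + 24477/(-28643) = -25442/24378 + 24477/(-28643) = -25442*1/24378 + 24477*(-1/28643) = -12721/12189 - 24477/28643 = -662717756/349129527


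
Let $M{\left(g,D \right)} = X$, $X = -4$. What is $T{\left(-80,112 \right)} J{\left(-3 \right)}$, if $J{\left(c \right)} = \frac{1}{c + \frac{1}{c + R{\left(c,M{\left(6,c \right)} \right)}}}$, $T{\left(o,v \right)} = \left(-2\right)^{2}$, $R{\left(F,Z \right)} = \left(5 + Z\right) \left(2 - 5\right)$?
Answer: $- \frac{24}{19} \approx -1.2632$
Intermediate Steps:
$M{\left(g,D \right)} = -4$
$R{\left(F,Z \right)} = -15 - 3 Z$ ($R{\left(F,Z \right)} = \left(5 + Z\right) \left(-3\right) = -15 - 3 Z$)
$T{\left(o,v \right)} = 4$
$J{\left(c \right)} = \frac{1}{c + \frac{1}{-3 + c}}$ ($J{\left(c \right)} = \frac{1}{c + \frac{1}{c - 3}} = \frac{1}{c + \frac{1}{-3 + c}}$)
$T{\left(-80,112 \right)} J{\left(-3 \right)} = 4 \frac{-3 - 3}{1 + \left(-3\right)^{2} - -9} = 4 \frac{1}{1 + 9 + 9} \left(-6\right) = 4 \cdot \frac{1}{19} \left(-6\right) = 4 \left(- \frac{6}{19}\right) = - \frac{24}{19}$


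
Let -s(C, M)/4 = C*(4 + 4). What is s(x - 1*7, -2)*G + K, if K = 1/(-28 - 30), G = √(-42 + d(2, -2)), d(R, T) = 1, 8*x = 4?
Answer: -1/58 + 208*I*√41 ≈ -0.017241 + 1331.8*I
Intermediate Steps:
x = ½ (x = (⅛)*4 = ½ ≈ 0.50000)
G = I*√41 (G = √(-42 + 1) = √(-41) = I*√41 ≈ 6.4031*I)
K = -1/58 (K = 1/(-58) = -1/58 ≈ -0.017241)
s(C, M) = -32*C (s(C, M) = -4*C*(4 + 4) = -4*C*8 = -32*C)
s(x - 1*7, -2)*G + K = (-32*(½ - 1*7))*(I*√41) - 1/58 = (-32*(½ - 7))*(I*√41) - 1/58 = (-32*(-13/2))*(I*√41) - 1/58 = 208*(I*√41) - 1/58 = 208*I*√41 - 1/58 = -1/58 + 208*I*√41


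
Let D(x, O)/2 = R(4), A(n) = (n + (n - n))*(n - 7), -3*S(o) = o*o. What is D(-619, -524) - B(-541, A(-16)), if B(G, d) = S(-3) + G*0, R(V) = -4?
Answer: -5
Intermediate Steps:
S(o) = -o²/3 (S(o) = -o*o/3 = -o²/3)
A(n) = n*(-7 + n) (A(n) = (n + 0)*(-7 + n) = n*(-7 + n))
D(x, O) = -8 (D(x, O) = 2*(-4) = -8)
B(G, d) = -3 (B(G, d) = -⅓*(-3)² + G*0 = -⅓*9 + 0 = -3 + 0 = -3)
D(-619, -524) - B(-541, A(-16)) = -8 - 1*(-3) = -8 + 3 = -5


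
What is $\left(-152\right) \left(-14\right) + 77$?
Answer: $2205$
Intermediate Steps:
$\left(-152\right) \left(-14\right) + 77 = 2128 + 77 = 2205$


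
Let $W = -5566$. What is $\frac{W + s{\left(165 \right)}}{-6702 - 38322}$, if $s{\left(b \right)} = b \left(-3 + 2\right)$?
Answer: $\frac{5731}{45024} \approx 0.12729$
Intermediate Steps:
$s{\left(b \right)} = - b$ ($s{\left(b \right)} = b \left(-1\right) = - b$)
$\frac{W + s{\left(165 \right)}}{-6702 - 38322} = \frac{-5566 - 165}{-6702 - 38322} = \frac{-5566 - 165}{-45024} = \left(-5731\right) \left(- \frac{1}{45024}\right) = \frac{5731}{45024}$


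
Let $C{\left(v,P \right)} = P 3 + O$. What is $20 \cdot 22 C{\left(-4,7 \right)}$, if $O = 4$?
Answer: $11000$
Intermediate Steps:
$C{\left(v,P \right)} = 4 + 3 P$ ($C{\left(v,P \right)} = P 3 + 4 = 3 P + 4 = 4 + 3 P$)
$20 \cdot 22 C{\left(-4,7 \right)} = 20 \cdot 22 \left(4 + 3 \cdot 7\right) = 440 \left(4 + 21\right) = 440 \cdot 25 = 11000$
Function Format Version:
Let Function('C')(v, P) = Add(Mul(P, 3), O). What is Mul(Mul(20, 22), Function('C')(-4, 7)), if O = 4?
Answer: 11000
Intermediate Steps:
Function('C')(v, P) = Add(4, Mul(3, P)) (Function('C')(v, P) = Add(Mul(P, 3), 4) = Add(Mul(3, P), 4) = Add(4, Mul(3, P)))
Mul(Mul(20, 22), Function('C')(-4, 7)) = Mul(Mul(20, 22), Add(4, Mul(3, 7))) = Mul(440, Add(4, 21)) = Mul(440, 25) = 11000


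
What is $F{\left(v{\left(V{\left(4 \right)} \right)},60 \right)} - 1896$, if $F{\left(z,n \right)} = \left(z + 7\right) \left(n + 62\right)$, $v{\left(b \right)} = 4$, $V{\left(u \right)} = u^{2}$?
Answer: $-554$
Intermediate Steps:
$F{\left(z,n \right)} = \left(7 + z\right) \left(62 + n\right)$
$F{\left(v{\left(V{\left(4 \right)} \right)},60 \right)} - 1896 = \left(434 + 7 \cdot 60 + 62 \cdot 4 + 60 \cdot 4\right) - 1896 = \left(434 + 420 + 248 + 240\right) - 1896 = 1342 - 1896 = -554$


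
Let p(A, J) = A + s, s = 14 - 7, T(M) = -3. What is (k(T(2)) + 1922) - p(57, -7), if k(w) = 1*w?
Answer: 1855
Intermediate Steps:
k(w) = w
s = 7
p(A, J) = 7 + A (p(A, J) = A + 7 = 7 + A)
(k(T(2)) + 1922) - p(57, -7) = (-3 + 1922) - (7 + 57) = 1919 - 1*64 = 1919 - 64 = 1855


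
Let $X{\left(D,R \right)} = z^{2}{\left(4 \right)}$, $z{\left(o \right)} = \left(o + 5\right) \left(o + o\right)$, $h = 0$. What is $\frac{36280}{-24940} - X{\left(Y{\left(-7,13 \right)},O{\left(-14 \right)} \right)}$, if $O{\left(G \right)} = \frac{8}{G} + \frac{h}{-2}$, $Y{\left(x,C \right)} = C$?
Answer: $- \frac{6466262}{1247} \approx -5185.5$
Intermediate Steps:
$z{\left(o \right)} = 2 o \left(5 + o\right)$ ($z{\left(o \right)} = \left(5 + o\right) 2 o = 2 o \left(5 + o\right)$)
$O{\left(G \right)} = \frac{8}{G}$ ($O{\left(G \right)} = \frac{8}{G} + \frac{0}{-2} = \frac{8}{G} + 0 \left(- \frac{1}{2}\right) = \frac{8}{G} + 0 = \frac{8}{G}$)
$X{\left(D,R \right)} = 5184$ ($X{\left(D,R \right)} = \left(2 \cdot 4 \left(5 + 4\right)\right)^{2} = \left(2 \cdot 4 \cdot 9\right)^{2} = 72^{2} = 5184$)
$\frac{36280}{-24940} - X{\left(Y{\left(-7,13 \right)},O{\left(-14 \right)} \right)} = \frac{36280}{-24940} - 5184 = 36280 \left(- \frac{1}{24940}\right) - 5184 = - \frac{1814}{1247} - 5184 = - \frac{6466262}{1247}$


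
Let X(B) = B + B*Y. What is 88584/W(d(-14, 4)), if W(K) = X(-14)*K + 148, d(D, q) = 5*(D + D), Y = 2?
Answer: 22146/1507 ≈ 14.695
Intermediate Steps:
d(D, q) = 10*D (d(D, q) = 5*(2*D) = 10*D)
X(B) = 3*B (X(B) = B + B*2 = B + 2*B = 3*B)
W(K) = 148 - 42*K (W(K) = (3*(-14))*K + 148 = -42*K + 148 = 148 - 42*K)
88584/W(d(-14, 4)) = 88584/(148 - 420*(-14)) = 88584/(148 - 42*(-140)) = 88584/(148 + 5880) = 88584/6028 = 88584*(1/6028) = 22146/1507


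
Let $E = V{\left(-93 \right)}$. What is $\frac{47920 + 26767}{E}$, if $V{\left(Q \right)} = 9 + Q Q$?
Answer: $\frac{74687}{8658} \approx 8.6264$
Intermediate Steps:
$V{\left(Q \right)} = 9 + Q^{2}$
$E = 8658$ ($E = 9 + \left(-93\right)^{2} = 9 + 8649 = 8658$)
$\frac{47920 + 26767}{E} = \frac{47920 + 26767}{8658} = 74687 \cdot \frac{1}{8658} = \frac{74687}{8658}$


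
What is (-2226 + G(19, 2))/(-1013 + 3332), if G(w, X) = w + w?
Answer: -2188/2319 ≈ -0.94351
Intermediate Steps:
G(w, X) = 2*w
(-2226 + G(19, 2))/(-1013 + 3332) = (-2226 + 2*19)/(-1013 + 3332) = (-2226 + 38)/2319 = -2188*1/2319 = -2188/2319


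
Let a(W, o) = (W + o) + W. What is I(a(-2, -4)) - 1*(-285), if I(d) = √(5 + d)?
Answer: 285 + I*√3 ≈ 285.0 + 1.732*I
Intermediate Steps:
a(W, o) = o + 2*W
I(a(-2, -4)) - 1*(-285) = √(5 + (-4 + 2*(-2))) - 1*(-285) = √(5 + (-4 - 4)) + 285 = √(5 - 8) + 285 = √(-3) + 285 = I*√3 + 285 = 285 + I*√3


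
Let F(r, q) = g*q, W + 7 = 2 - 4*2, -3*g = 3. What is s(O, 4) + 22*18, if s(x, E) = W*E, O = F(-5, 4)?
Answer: 344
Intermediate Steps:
g = -1 (g = -⅓*3 = -1)
W = -13 (W = -7 + (2 - 4*2) = -7 + (2 - 8) = -7 - 6 = -13)
F(r, q) = -q
O = -4 (O = -1*4 = -4)
s(x, E) = -13*E
s(O, 4) + 22*18 = -13*4 + 22*18 = -52 + 396 = 344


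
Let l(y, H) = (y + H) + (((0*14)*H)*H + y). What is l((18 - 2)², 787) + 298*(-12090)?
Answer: -3601521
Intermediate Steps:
l(y, H) = H + 2*y (l(y, H) = (H + y) + ((0*H)*H + y) = (H + y) + (0*H + y) = (H + y) + (0 + y) = (H + y) + y = H + 2*y)
l((18 - 2)², 787) + 298*(-12090) = (787 + 2*(18 - 2)²) + 298*(-12090) = (787 + 2*16²) - 3602820 = (787 + 2*256) - 3602820 = (787 + 512) - 3602820 = 1299 - 3602820 = -3601521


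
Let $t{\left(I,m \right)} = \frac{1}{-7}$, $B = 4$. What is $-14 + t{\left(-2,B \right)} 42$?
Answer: $-20$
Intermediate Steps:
$t{\left(I,m \right)} = - \frac{1}{7}$
$-14 + t{\left(-2,B \right)} 42 = -14 - 6 = -20$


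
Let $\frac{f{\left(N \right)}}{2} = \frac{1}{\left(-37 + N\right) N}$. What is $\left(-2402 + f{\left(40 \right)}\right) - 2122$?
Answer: $- \frac{271439}{60} \approx -4524.0$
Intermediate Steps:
$f{\left(N \right)} = \frac{2}{N \left(-37 + N\right)}$ ($f{\left(N \right)} = 2 \frac{1}{\left(-37 + N\right) N} = 2 \frac{1}{N \left(-37 + N\right)} = \frac{2}{N \left(-37 + N\right)}$)
$\left(-2402 + f{\left(40 \right)}\right) - 2122 = \left(-2402 + \frac{2}{40 \left(-37 + 40\right)}\right) - 2122 = \left(-2402 + 2 \cdot \frac{1}{40} \cdot \frac{1}{3}\right) - 2122 = \left(-2402 + \frac{1}{60}\right) - 2122 = - \frac{144119}{60} - 2122 = - \frac{271439}{60}$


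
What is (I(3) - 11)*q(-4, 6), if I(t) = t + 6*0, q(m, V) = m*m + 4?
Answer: -160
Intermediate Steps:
q(m, V) = 4 + m² (q(m, V) = m² + 4 = 4 + m²)
I(t) = t (I(t) = t + 0 = t)
(I(3) - 11)*q(-4, 6) = (3 - 11)*(4 + (-4)²) = -8*(4 + 16) = -8*20 = -160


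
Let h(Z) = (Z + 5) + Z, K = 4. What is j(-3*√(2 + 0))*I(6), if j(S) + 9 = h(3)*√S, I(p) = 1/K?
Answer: -9/4 + 11*I*2^(¼)*√3/4 ≈ -2.25 + 5.6644*I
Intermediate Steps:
h(Z) = 5 + 2*Z (h(Z) = (5 + Z) + Z = 5 + 2*Z)
I(p) = ¼ (I(p) = 1/4 = ¼)
j(S) = -9 + 11*√S (j(S) = -9 + (5 + 2*3)*√S = -9 + (5 + 6)*√S = -9 + 11*√S)
j(-3*√(2 + 0))*I(6) = (-9 + 11*√(-3*√(2 + 0)))*(¼) = (-9 + 11*√(-3*√2))*(¼) = (-9 + 11*(I*2^(¼)*√3))*(¼) = (-9 + 11*I*2^(¼)*√3)*(¼) = -9/4 + 11*I*2^(¼)*√3/4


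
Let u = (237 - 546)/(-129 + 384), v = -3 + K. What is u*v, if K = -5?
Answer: 824/85 ≈ 9.6941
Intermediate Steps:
v = -8 (v = -3 - 5 = -8)
u = -103/85 (u = -309/255 = -309*1/255 = -103/85 ≈ -1.2118)
u*v = -103/85*(-8) = 824/85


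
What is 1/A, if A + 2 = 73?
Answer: 1/71 ≈ 0.014085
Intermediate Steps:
A = 71 (A = -2 + 73 = 71)
1/A = 1/71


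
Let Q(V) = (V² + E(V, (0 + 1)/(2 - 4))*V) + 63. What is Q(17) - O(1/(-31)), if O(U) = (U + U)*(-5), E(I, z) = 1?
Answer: 11429/31 ≈ 368.68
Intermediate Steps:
Q(V) = 63 + V + V² (Q(V) = (V² + 1*V) + 63 = (V² + V) + 63 = (V + V²) + 63 = 63 + V + V²)
O(U) = -10*U (O(U) = (2*U)*(-5) = -10*U)
Q(17) - O(1/(-31)) = (63 + 17 + 17²) - (-10)/(-31) = (63 + 17 + 289) - (-10)*(-1)/31 = 369 - 1*10/31 = 369 - 10/31 = 11429/31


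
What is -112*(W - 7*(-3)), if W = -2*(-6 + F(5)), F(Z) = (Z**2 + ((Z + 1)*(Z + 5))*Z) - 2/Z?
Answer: 345072/5 ≈ 69014.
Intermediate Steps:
F(Z) = Z**2 - 2/Z + Z*(1 + Z)*(5 + Z) (F(Z) = (Z**2 + ((1 + Z)*(5 + Z))*Z) - 2/Z = (Z**2 + Z*(1 + Z)*(5 + Z)) - 2/Z = Z**2 - 2/Z + Z*(1 + Z)*(5 + Z))
W = -3186/5 (W = -2*(-6 + (-2 + 5**2*(5 + 5**2 + 7*5))/5) = -2*(-6 + (-2 + 25*(5 + 25 + 35))/5) = -2*(-6 + (-2 + 25*65)/5) = -2*(-6 + (-2 + 1625)/5) = -2*(-6 + (1/5)*1623) = -2*(-6 + 1623/5) = -2*1593/5 = -3186/5 ≈ -637.20)
-112*(W - 7*(-3)) = -112*(-3186/5 - 7*(-3)) = -112*(-3186/5 + 21) = -112*(-3081/5) = 345072/5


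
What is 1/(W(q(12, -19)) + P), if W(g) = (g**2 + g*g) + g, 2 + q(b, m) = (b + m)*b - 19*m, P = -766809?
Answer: -1/615284 ≈ -1.6253e-6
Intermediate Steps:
q(b, m) = -2 - 19*m + b*(b + m) (q(b, m) = -2 + ((b + m)*b - 19*m) = -2 + (b*(b + m) - 19*m) = -2 + (-19*m + b*(b + m)) = -2 - 19*m + b*(b + m))
W(g) = g + 2*g**2 (W(g) = (g**2 + g**2) + g = 2*g**2 + g = g + 2*g**2)
1/(W(q(12, -19)) + P) = 1/((-2 + 12**2 - 19*(-19) + 12*(-19))*(1 + 2*(-2 + 12**2 - 19*(-19) + 12*(-19))) - 766809) = 1/((-2 + 144 + 361 - 228)*(1 + 2*(-2 + 144 + 361 - 228)) - 766809) = 1/(275*(1 + 2*275) - 766809) = 1/(275*(1 + 550) - 766809) = 1/(275*551 - 766809) = 1/(151525 - 766809) = 1/(-615284) = -1/615284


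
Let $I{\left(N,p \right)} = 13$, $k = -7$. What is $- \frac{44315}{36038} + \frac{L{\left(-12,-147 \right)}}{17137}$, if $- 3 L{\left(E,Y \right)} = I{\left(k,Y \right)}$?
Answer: $- \frac{2278746959}{1852749618} \approx -1.2299$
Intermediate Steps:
$L{\left(E,Y \right)} = - \frac{13}{3}$ ($L{\left(E,Y \right)} = \left(- \frac{1}{3}\right) 13 = - \frac{13}{3}$)
$- \frac{44315}{36038} + \frac{L{\left(-12,-147 \right)}}{17137} = - \frac{44315}{36038} - \frac{13}{3 \cdot 17137} = \left(-44315\right) \frac{1}{36038} - \frac{13}{51411} = - \frac{44315}{36038} - \frac{13}{51411} = - \frac{2278746959}{1852749618}$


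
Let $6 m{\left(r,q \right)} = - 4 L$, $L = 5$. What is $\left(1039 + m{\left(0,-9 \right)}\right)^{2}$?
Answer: $\frac{9653449}{9} \approx 1.0726 \cdot 10^{6}$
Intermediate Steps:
$m{\left(r,q \right)} = - \frac{10}{3}$ ($m{\left(r,q \right)} = \frac{\left(-4\right) 5}{6} = \frac{1}{6} \left(-20\right) = - \frac{10}{3}$)
$\left(1039 + m{\left(0,-9 \right)}\right)^{2} = \left(1039 - \frac{10}{3}\right)^{2} = \left(\frac{3107}{3}\right)^{2} = \frac{9653449}{9}$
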